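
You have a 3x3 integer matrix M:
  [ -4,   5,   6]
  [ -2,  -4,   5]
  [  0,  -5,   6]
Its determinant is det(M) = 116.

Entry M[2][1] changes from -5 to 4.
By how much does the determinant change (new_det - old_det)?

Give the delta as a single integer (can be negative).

Answer: 72

Derivation:
Cofactor C_21 = 8
Entry delta = 4 - -5 = 9
Det delta = entry_delta * cofactor = 9 * 8 = 72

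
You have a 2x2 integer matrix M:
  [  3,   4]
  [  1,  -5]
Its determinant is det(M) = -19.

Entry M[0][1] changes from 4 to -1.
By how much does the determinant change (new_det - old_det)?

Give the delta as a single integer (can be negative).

Answer: 5

Derivation:
Cofactor C_01 = -1
Entry delta = -1 - 4 = -5
Det delta = entry_delta * cofactor = -5 * -1 = 5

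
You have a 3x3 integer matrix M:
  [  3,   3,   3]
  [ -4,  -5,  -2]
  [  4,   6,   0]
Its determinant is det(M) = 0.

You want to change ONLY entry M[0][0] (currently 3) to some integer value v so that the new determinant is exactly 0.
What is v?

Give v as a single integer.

Answer: 3

Derivation:
det is linear in entry M[0][0]: det = old_det + (v - 3) * C_00
Cofactor C_00 = 12
Want det = 0: 0 + (v - 3) * 12 = 0
  (v - 3) = 0 / 12 = 0
  v = 3 + (0) = 3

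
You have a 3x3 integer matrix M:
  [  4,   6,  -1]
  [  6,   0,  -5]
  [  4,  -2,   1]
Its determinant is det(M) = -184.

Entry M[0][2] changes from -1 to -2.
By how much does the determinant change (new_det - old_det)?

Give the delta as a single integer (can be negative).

Cofactor C_02 = -12
Entry delta = -2 - -1 = -1
Det delta = entry_delta * cofactor = -1 * -12 = 12

Answer: 12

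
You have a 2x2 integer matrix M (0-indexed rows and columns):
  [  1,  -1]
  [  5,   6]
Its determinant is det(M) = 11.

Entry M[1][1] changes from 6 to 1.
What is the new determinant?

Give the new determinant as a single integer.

det is linear in row 1: changing M[1][1] by delta changes det by delta * cofactor(1,1).
Cofactor C_11 = (-1)^(1+1) * minor(1,1) = 1
Entry delta = 1 - 6 = -5
Det delta = -5 * 1 = -5
New det = 11 + -5 = 6

Answer: 6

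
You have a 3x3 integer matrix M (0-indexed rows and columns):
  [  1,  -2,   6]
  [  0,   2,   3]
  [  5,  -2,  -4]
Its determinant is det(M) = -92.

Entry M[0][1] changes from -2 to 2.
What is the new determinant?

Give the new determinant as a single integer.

det is linear in row 0: changing M[0][1] by delta changes det by delta * cofactor(0,1).
Cofactor C_01 = (-1)^(0+1) * minor(0,1) = 15
Entry delta = 2 - -2 = 4
Det delta = 4 * 15 = 60
New det = -92 + 60 = -32

Answer: -32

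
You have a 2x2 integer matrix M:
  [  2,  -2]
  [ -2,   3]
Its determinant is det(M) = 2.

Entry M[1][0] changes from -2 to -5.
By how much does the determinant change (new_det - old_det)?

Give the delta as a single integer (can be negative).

Cofactor C_10 = 2
Entry delta = -5 - -2 = -3
Det delta = entry_delta * cofactor = -3 * 2 = -6

Answer: -6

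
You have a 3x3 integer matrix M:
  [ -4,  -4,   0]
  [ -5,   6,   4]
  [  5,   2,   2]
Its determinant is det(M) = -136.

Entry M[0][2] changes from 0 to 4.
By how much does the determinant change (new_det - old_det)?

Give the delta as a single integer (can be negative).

Cofactor C_02 = -40
Entry delta = 4 - 0 = 4
Det delta = entry_delta * cofactor = 4 * -40 = -160

Answer: -160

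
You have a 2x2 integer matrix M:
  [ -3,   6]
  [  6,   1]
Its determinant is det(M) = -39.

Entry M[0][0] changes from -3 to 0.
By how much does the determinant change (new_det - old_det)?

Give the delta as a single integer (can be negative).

Cofactor C_00 = 1
Entry delta = 0 - -3 = 3
Det delta = entry_delta * cofactor = 3 * 1 = 3

Answer: 3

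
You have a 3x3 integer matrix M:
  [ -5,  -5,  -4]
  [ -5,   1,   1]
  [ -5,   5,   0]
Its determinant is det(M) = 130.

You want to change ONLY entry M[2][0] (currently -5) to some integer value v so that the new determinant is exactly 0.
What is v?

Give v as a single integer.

Answer: 125

Derivation:
det is linear in entry M[2][0]: det = old_det + (v - -5) * C_20
Cofactor C_20 = -1
Want det = 0: 130 + (v - -5) * -1 = 0
  (v - -5) = -130 / -1 = 130
  v = -5 + (130) = 125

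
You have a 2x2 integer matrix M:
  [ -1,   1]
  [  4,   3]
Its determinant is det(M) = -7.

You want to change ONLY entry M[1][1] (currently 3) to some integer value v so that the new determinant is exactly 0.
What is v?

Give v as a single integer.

det is linear in entry M[1][1]: det = old_det + (v - 3) * C_11
Cofactor C_11 = -1
Want det = 0: -7 + (v - 3) * -1 = 0
  (v - 3) = 7 / -1 = -7
  v = 3 + (-7) = -4

Answer: -4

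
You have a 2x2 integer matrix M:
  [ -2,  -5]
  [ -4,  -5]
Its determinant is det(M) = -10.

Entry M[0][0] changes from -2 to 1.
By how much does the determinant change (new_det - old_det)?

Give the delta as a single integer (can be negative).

Cofactor C_00 = -5
Entry delta = 1 - -2 = 3
Det delta = entry_delta * cofactor = 3 * -5 = -15

Answer: -15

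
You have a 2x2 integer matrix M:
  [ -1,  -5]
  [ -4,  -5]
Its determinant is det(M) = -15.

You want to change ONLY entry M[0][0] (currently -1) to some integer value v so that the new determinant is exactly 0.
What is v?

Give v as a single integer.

det is linear in entry M[0][0]: det = old_det + (v - -1) * C_00
Cofactor C_00 = -5
Want det = 0: -15 + (v - -1) * -5 = 0
  (v - -1) = 15 / -5 = -3
  v = -1 + (-3) = -4

Answer: -4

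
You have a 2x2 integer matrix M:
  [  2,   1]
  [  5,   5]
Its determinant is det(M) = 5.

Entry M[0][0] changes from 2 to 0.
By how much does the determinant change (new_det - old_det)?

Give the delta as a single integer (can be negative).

Cofactor C_00 = 5
Entry delta = 0 - 2 = -2
Det delta = entry_delta * cofactor = -2 * 5 = -10

Answer: -10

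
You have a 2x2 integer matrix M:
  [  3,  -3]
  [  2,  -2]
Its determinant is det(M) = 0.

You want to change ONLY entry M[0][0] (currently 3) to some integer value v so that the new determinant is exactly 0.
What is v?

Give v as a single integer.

Answer: 3

Derivation:
det is linear in entry M[0][0]: det = old_det + (v - 3) * C_00
Cofactor C_00 = -2
Want det = 0: 0 + (v - 3) * -2 = 0
  (v - 3) = 0 / -2 = 0
  v = 3 + (0) = 3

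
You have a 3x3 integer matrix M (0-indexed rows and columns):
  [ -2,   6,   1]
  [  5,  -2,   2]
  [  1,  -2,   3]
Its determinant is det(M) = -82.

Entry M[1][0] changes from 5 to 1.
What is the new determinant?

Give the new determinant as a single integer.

det is linear in row 1: changing M[1][0] by delta changes det by delta * cofactor(1,0).
Cofactor C_10 = (-1)^(1+0) * minor(1,0) = -20
Entry delta = 1 - 5 = -4
Det delta = -4 * -20 = 80
New det = -82 + 80 = -2

Answer: -2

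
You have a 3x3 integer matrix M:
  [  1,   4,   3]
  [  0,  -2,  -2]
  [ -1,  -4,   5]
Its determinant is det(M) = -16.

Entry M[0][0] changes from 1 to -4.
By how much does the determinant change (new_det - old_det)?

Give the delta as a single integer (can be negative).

Answer: 90

Derivation:
Cofactor C_00 = -18
Entry delta = -4 - 1 = -5
Det delta = entry_delta * cofactor = -5 * -18 = 90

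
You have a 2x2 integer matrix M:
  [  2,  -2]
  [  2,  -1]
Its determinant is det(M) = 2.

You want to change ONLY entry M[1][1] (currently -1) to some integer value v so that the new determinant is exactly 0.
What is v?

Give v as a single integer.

det is linear in entry M[1][1]: det = old_det + (v - -1) * C_11
Cofactor C_11 = 2
Want det = 0: 2 + (v - -1) * 2 = 0
  (v - -1) = -2 / 2 = -1
  v = -1 + (-1) = -2

Answer: -2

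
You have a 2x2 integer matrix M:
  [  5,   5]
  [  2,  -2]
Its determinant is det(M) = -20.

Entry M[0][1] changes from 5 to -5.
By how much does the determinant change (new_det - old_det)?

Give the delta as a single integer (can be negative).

Cofactor C_01 = -2
Entry delta = -5 - 5 = -10
Det delta = entry_delta * cofactor = -10 * -2 = 20

Answer: 20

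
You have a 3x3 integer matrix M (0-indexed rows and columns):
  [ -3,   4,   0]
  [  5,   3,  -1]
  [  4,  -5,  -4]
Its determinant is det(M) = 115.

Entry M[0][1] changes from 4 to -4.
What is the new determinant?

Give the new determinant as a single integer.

det is linear in row 0: changing M[0][1] by delta changes det by delta * cofactor(0,1).
Cofactor C_01 = (-1)^(0+1) * minor(0,1) = 16
Entry delta = -4 - 4 = -8
Det delta = -8 * 16 = -128
New det = 115 + -128 = -13

Answer: -13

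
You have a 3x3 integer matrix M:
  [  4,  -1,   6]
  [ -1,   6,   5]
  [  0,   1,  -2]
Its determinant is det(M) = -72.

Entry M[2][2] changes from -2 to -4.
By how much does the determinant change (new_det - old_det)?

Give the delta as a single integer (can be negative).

Cofactor C_22 = 23
Entry delta = -4 - -2 = -2
Det delta = entry_delta * cofactor = -2 * 23 = -46

Answer: -46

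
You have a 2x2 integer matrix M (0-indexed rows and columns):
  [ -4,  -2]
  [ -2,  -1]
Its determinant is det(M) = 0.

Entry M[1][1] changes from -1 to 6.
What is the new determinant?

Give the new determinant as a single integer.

Answer: -28

Derivation:
det is linear in row 1: changing M[1][1] by delta changes det by delta * cofactor(1,1).
Cofactor C_11 = (-1)^(1+1) * minor(1,1) = -4
Entry delta = 6 - -1 = 7
Det delta = 7 * -4 = -28
New det = 0 + -28 = -28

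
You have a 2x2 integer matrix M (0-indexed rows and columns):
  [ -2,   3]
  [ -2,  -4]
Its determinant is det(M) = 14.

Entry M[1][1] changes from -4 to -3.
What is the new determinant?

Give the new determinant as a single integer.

det is linear in row 1: changing M[1][1] by delta changes det by delta * cofactor(1,1).
Cofactor C_11 = (-1)^(1+1) * minor(1,1) = -2
Entry delta = -3 - -4 = 1
Det delta = 1 * -2 = -2
New det = 14 + -2 = 12

Answer: 12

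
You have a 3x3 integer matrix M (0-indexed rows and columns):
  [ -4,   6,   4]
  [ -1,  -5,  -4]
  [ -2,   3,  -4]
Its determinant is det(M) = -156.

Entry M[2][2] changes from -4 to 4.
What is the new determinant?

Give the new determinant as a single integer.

Answer: 52

Derivation:
det is linear in row 2: changing M[2][2] by delta changes det by delta * cofactor(2,2).
Cofactor C_22 = (-1)^(2+2) * minor(2,2) = 26
Entry delta = 4 - -4 = 8
Det delta = 8 * 26 = 208
New det = -156 + 208 = 52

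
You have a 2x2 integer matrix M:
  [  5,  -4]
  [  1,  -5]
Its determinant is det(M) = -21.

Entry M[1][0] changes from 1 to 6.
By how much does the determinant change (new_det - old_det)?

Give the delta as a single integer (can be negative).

Cofactor C_10 = 4
Entry delta = 6 - 1 = 5
Det delta = entry_delta * cofactor = 5 * 4 = 20

Answer: 20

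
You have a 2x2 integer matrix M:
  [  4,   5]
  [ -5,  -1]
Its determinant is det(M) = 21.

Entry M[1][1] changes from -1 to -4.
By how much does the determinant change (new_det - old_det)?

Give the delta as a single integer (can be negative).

Cofactor C_11 = 4
Entry delta = -4 - -1 = -3
Det delta = entry_delta * cofactor = -3 * 4 = -12

Answer: -12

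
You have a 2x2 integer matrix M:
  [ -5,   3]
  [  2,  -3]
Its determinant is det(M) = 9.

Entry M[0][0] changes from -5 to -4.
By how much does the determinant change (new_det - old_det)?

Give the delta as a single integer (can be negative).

Cofactor C_00 = -3
Entry delta = -4 - -5 = 1
Det delta = entry_delta * cofactor = 1 * -3 = -3

Answer: -3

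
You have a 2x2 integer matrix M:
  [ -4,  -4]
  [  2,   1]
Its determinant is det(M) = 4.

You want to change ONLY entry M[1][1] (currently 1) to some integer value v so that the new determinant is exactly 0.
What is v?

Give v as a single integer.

Answer: 2

Derivation:
det is linear in entry M[1][1]: det = old_det + (v - 1) * C_11
Cofactor C_11 = -4
Want det = 0: 4 + (v - 1) * -4 = 0
  (v - 1) = -4 / -4 = 1
  v = 1 + (1) = 2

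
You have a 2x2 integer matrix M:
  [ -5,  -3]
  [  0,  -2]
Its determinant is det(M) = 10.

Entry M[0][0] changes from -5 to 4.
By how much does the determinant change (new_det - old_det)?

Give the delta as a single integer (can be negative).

Cofactor C_00 = -2
Entry delta = 4 - -5 = 9
Det delta = entry_delta * cofactor = 9 * -2 = -18

Answer: -18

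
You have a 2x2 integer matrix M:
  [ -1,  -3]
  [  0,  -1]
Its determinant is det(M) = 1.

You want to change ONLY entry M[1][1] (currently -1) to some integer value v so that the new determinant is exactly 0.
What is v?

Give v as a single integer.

Answer: 0

Derivation:
det is linear in entry M[1][1]: det = old_det + (v - -1) * C_11
Cofactor C_11 = -1
Want det = 0: 1 + (v - -1) * -1 = 0
  (v - -1) = -1 / -1 = 1
  v = -1 + (1) = 0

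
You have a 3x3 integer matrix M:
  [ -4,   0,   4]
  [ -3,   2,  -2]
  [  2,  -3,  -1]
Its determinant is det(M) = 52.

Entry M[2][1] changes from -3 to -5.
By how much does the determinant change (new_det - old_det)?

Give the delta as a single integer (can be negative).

Answer: 40

Derivation:
Cofactor C_21 = -20
Entry delta = -5 - -3 = -2
Det delta = entry_delta * cofactor = -2 * -20 = 40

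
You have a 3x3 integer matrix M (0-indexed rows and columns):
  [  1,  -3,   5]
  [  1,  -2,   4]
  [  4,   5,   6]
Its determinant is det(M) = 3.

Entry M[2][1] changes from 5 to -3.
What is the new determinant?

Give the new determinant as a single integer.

Answer: -5

Derivation:
det is linear in row 2: changing M[2][1] by delta changes det by delta * cofactor(2,1).
Cofactor C_21 = (-1)^(2+1) * minor(2,1) = 1
Entry delta = -3 - 5 = -8
Det delta = -8 * 1 = -8
New det = 3 + -8 = -5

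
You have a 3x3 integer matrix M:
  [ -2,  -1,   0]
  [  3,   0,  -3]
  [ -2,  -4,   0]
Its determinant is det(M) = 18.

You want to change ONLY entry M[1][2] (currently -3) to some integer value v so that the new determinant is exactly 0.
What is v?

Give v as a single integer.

det is linear in entry M[1][2]: det = old_det + (v - -3) * C_12
Cofactor C_12 = -6
Want det = 0: 18 + (v - -3) * -6 = 0
  (v - -3) = -18 / -6 = 3
  v = -3 + (3) = 0

Answer: 0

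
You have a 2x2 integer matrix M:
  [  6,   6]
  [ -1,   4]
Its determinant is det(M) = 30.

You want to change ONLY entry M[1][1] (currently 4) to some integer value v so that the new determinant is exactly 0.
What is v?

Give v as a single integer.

Answer: -1

Derivation:
det is linear in entry M[1][1]: det = old_det + (v - 4) * C_11
Cofactor C_11 = 6
Want det = 0: 30 + (v - 4) * 6 = 0
  (v - 4) = -30 / 6 = -5
  v = 4 + (-5) = -1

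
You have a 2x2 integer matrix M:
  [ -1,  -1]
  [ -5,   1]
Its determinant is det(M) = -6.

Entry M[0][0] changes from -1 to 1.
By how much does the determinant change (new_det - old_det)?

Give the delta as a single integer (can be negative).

Answer: 2

Derivation:
Cofactor C_00 = 1
Entry delta = 1 - -1 = 2
Det delta = entry_delta * cofactor = 2 * 1 = 2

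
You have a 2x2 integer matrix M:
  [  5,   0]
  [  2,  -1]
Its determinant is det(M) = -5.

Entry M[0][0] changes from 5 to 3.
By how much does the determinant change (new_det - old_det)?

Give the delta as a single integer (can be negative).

Cofactor C_00 = -1
Entry delta = 3 - 5 = -2
Det delta = entry_delta * cofactor = -2 * -1 = 2

Answer: 2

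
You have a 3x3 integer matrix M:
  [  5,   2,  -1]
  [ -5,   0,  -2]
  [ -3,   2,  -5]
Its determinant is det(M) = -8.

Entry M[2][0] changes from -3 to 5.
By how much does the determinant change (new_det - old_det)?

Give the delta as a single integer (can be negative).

Answer: -32

Derivation:
Cofactor C_20 = -4
Entry delta = 5 - -3 = 8
Det delta = entry_delta * cofactor = 8 * -4 = -32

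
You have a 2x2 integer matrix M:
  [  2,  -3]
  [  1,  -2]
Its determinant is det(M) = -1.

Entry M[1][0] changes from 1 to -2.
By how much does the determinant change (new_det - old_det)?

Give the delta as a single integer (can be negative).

Cofactor C_10 = 3
Entry delta = -2 - 1 = -3
Det delta = entry_delta * cofactor = -3 * 3 = -9

Answer: -9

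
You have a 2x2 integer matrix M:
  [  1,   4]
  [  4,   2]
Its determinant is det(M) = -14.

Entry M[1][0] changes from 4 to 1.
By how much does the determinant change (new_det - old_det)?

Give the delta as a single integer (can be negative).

Cofactor C_10 = -4
Entry delta = 1 - 4 = -3
Det delta = entry_delta * cofactor = -3 * -4 = 12

Answer: 12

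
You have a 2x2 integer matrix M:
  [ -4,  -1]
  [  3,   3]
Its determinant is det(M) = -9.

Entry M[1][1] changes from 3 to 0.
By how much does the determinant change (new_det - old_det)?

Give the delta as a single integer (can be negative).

Answer: 12

Derivation:
Cofactor C_11 = -4
Entry delta = 0 - 3 = -3
Det delta = entry_delta * cofactor = -3 * -4 = 12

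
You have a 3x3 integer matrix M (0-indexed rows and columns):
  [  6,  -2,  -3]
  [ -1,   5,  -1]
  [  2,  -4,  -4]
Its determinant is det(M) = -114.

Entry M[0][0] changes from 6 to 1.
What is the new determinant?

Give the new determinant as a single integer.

Answer: 6

Derivation:
det is linear in row 0: changing M[0][0] by delta changes det by delta * cofactor(0,0).
Cofactor C_00 = (-1)^(0+0) * minor(0,0) = -24
Entry delta = 1 - 6 = -5
Det delta = -5 * -24 = 120
New det = -114 + 120 = 6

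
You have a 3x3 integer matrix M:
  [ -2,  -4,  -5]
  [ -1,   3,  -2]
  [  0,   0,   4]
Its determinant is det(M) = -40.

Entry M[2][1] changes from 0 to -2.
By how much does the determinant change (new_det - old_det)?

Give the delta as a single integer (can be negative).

Answer: -2

Derivation:
Cofactor C_21 = 1
Entry delta = -2 - 0 = -2
Det delta = entry_delta * cofactor = -2 * 1 = -2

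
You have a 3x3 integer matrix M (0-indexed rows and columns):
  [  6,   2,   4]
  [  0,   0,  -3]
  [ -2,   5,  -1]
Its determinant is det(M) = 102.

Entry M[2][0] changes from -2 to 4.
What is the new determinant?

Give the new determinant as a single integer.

det is linear in row 2: changing M[2][0] by delta changes det by delta * cofactor(2,0).
Cofactor C_20 = (-1)^(2+0) * minor(2,0) = -6
Entry delta = 4 - -2 = 6
Det delta = 6 * -6 = -36
New det = 102 + -36 = 66

Answer: 66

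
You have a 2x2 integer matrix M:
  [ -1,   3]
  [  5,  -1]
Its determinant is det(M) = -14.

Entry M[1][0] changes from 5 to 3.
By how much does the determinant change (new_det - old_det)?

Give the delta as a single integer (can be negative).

Cofactor C_10 = -3
Entry delta = 3 - 5 = -2
Det delta = entry_delta * cofactor = -2 * -3 = 6

Answer: 6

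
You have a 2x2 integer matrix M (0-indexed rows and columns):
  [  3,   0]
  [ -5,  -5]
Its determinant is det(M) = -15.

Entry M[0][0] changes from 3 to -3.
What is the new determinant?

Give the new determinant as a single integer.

Answer: 15

Derivation:
det is linear in row 0: changing M[0][0] by delta changes det by delta * cofactor(0,0).
Cofactor C_00 = (-1)^(0+0) * minor(0,0) = -5
Entry delta = -3 - 3 = -6
Det delta = -6 * -5 = 30
New det = -15 + 30 = 15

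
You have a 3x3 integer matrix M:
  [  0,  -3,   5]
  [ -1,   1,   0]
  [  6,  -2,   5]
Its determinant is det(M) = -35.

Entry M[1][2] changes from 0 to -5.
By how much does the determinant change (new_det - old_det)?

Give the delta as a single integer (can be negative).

Cofactor C_12 = -18
Entry delta = -5 - 0 = -5
Det delta = entry_delta * cofactor = -5 * -18 = 90

Answer: 90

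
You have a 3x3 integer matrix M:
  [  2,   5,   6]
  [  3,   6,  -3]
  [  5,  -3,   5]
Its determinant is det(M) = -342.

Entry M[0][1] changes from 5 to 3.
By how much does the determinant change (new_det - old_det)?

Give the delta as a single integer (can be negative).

Answer: 60

Derivation:
Cofactor C_01 = -30
Entry delta = 3 - 5 = -2
Det delta = entry_delta * cofactor = -2 * -30 = 60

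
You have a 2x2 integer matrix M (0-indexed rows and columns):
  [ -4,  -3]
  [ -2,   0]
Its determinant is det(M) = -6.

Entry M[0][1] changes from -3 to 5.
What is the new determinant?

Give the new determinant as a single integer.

det is linear in row 0: changing M[0][1] by delta changes det by delta * cofactor(0,1).
Cofactor C_01 = (-1)^(0+1) * minor(0,1) = 2
Entry delta = 5 - -3 = 8
Det delta = 8 * 2 = 16
New det = -6 + 16 = 10

Answer: 10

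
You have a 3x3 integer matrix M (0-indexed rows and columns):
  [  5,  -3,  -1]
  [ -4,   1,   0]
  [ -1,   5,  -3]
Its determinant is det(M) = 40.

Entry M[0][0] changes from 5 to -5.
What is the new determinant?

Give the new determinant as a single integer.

Answer: 70

Derivation:
det is linear in row 0: changing M[0][0] by delta changes det by delta * cofactor(0,0).
Cofactor C_00 = (-1)^(0+0) * minor(0,0) = -3
Entry delta = -5 - 5 = -10
Det delta = -10 * -3 = 30
New det = 40 + 30 = 70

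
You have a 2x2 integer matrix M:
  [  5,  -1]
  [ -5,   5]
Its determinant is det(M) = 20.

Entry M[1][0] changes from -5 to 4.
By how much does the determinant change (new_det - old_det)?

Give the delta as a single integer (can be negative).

Answer: 9

Derivation:
Cofactor C_10 = 1
Entry delta = 4 - -5 = 9
Det delta = entry_delta * cofactor = 9 * 1 = 9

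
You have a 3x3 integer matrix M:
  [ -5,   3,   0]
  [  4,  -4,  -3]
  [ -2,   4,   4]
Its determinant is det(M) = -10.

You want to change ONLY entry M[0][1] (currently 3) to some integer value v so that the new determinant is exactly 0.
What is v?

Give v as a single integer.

det is linear in entry M[0][1]: det = old_det + (v - 3) * C_01
Cofactor C_01 = -10
Want det = 0: -10 + (v - 3) * -10 = 0
  (v - 3) = 10 / -10 = -1
  v = 3 + (-1) = 2

Answer: 2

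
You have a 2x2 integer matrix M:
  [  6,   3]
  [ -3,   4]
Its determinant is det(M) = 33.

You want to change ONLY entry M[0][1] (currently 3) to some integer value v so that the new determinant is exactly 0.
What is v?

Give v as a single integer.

det is linear in entry M[0][1]: det = old_det + (v - 3) * C_01
Cofactor C_01 = 3
Want det = 0: 33 + (v - 3) * 3 = 0
  (v - 3) = -33 / 3 = -11
  v = 3 + (-11) = -8

Answer: -8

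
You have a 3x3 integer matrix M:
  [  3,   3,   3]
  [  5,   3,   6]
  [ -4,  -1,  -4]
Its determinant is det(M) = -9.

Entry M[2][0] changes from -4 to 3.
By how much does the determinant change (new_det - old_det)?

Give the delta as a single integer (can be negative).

Cofactor C_20 = 9
Entry delta = 3 - -4 = 7
Det delta = entry_delta * cofactor = 7 * 9 = 63

Answer: 63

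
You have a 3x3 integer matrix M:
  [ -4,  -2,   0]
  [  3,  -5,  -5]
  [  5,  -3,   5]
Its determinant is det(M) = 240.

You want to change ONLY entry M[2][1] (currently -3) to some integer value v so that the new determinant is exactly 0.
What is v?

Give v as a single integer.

det is linear in entry M[2][1]: det = old_det + (v - -3) * C_21
Cofactor C_21 = -20
Want det = 0: 240 + (v - -3) * -20 = 0
  (v - -3) = -240 / -20 = 12
  v = -3 + (12) = 9

Answer: 9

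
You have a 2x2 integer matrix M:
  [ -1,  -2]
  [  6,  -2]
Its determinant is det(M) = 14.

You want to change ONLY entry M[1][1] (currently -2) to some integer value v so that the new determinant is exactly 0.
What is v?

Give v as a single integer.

det is linear in entry M[1][1]: det = old_det + (v - -2) * C_11
Cofactor C_11 = -1
Want det = 0: 14 + (v - -2) * -1 = 0
  (v - -2) = -14 / -1 = 14
  v = -2 + (14) = 12

Answer: 12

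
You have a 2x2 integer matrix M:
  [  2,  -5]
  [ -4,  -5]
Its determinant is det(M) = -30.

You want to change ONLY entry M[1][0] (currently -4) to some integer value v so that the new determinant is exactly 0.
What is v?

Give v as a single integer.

Answer: 2

Derivation:
det is linear in entry M[1][0]: det = old_det + (v - -4) * C_10
Cofactor C_10 = 5
Want det = 0: -30 + (v - -4) * 5 = 0
  (v - -4) = 30 / 5 = 6
  v = -4 + (6) = 2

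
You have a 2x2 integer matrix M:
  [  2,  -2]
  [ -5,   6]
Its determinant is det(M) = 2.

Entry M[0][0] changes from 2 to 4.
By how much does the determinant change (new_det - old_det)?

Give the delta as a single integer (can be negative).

Answer: 12

Derivation:
Cofactor C_00 = 6
Entry delta = 4 - 2 = 2
Det delta = entry_delta * cofactor = 2 * 6 = 12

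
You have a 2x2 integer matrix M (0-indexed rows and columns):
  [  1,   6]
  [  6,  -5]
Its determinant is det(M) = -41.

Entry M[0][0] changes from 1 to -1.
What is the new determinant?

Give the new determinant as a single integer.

det is linear in row 0: changing M[0][0] by delta changes det by delta * cofactor(0,0).
Cofactor C_00 = (-1)^(0+0) * minor(0,0) = -5
Entry delta = -1 - 1 = -2
Det delta = -2 * -5 = 10
New det = -41 + 10 = -31

Answer: -31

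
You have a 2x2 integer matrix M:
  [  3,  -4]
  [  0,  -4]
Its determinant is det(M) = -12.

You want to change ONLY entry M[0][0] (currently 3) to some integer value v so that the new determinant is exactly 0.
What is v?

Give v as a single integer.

Answer: 0

Derivation:
det is linear in entry M[0][0]: det = old_det + (v - 3) * C_00
Cofactor C_00 = -4
Want det = 0: -12 + (v - 3) * -4 = 0
  (v - 3) = 12 / -4 = -3
  v = 3 + (-3) = 0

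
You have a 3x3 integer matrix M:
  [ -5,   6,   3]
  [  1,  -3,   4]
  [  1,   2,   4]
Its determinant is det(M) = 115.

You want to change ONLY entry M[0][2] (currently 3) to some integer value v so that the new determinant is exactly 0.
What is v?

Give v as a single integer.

det is linear in entry M[0][2]: det = old_det + (v - 3) * C_02
Cofactor C_02 = 5
Want det = 0: 115 + (v - 3) * 5 = 0
  (v - 3) = -115 / 5 = -23
  v = 3 + (-23) = -20

Answer: -20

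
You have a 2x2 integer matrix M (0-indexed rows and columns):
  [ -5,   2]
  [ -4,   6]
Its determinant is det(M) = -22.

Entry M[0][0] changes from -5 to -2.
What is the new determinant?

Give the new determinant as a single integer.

det is linear in row 0: changing M[0][0] by delta changes det by delta * cofactor(0,0).
Cofactor C_00 = (-1)^(0+0) * minor(0,0) = 6
Entry delta = -2 - -5 = 3
Det delta = 3 * 6 = 18
New det = -22 + 18 = -4

Answer: -4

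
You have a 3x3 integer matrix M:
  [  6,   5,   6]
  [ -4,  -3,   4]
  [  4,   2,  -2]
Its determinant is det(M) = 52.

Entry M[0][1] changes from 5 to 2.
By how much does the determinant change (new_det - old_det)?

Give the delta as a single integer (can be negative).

Answer: -24

Derivation:
Cofactor C_01 = 8
Entry delta = 2 - 5 = -3
Det delta = entry_delta * cofactor = -3 * 8 = -24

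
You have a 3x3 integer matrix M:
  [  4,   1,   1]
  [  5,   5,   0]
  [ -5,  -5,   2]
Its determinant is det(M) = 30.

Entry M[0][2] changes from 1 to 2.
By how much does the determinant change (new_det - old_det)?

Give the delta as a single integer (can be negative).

Answer: 0

Derivation:
Cofactor C_02 = 0
Entry delta = 2 - 1 = 1
Det delta = entry_delta * cofactor = 1 * 0 = 0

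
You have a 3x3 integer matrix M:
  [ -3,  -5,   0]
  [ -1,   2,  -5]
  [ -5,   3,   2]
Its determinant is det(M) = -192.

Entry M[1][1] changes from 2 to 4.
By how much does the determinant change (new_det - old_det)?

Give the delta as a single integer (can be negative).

Cofactor C_11 = -6
Entry delta = 4 - 2 = 2
Det delta = entry_delta * cofactor = 2 * -6 = -12

Answer: -12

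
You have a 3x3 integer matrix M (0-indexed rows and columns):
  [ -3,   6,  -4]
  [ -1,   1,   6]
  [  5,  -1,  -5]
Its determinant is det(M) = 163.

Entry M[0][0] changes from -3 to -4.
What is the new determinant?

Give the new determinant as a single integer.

det is linear in row 0: changing M[0][0] by delta changes det by delta * cofactor(0,0).
Cofactor C_00 = (-1)^(0+0) * minor(0,0) = 1
Entry delta = -4 - -3 = -1
Det delta = -1 * 1 = -1
New det = 163 + -1 = 162

Answer: 162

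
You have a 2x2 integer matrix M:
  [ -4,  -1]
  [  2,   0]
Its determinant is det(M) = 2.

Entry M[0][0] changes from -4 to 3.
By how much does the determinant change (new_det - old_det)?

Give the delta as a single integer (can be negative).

Answer: 0

Derivation:
Cofactor C_00 = 0
Entry delta = 3 - -4 = 7
Det delta = entry_delta * cofactor = 7 * 0 = 0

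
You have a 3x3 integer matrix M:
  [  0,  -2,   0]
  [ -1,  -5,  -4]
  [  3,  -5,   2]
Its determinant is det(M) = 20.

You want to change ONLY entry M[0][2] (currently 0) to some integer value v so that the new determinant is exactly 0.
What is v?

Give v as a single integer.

det is linear in entry M[0][2]: det = old_det + (v - 0) * C_02
Cofactor C_02 = 20
Want det = 0: 20 + (v - 0) * 20 = 0
  (v - 0) = -20 / 20 = -1
  v = 0 + (-1) = -1

Answer: -1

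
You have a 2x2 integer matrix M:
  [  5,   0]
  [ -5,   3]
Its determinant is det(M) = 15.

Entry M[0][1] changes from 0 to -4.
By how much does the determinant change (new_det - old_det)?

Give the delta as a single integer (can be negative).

Answer: -20

Derivation:
Cofactor C_01 = 5
Entry delta = -4 - 0 = -4
Det delta = entry_delta * cofactor = -4 * 5 = -20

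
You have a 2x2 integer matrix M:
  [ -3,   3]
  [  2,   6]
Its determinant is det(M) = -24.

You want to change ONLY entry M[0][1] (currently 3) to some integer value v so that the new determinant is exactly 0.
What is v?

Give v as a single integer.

det is linear in entry M[0][1]: det = old_det + (v - 3) * C_01
Cofactor C_01 = -2
Want det = 0: -24 + (v - 3) * -2 = 0
  (v - 3) = 24 / -2 = -12
  v = 3 + (-12) = -9

Answer: -9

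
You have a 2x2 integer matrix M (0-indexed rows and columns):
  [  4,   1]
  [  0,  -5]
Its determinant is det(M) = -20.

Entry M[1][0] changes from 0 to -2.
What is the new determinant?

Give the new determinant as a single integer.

det is linear in row 1: changing M[1][0] by delta changes det by delta * cofactor(1,0).
Cofactor C_10 = (-1)^(1+0) * minor(1,0) = -1
Entry delta = -2 - 0 = -2
Det delta = -2 * -1 = 2
New det = -20 + 2 = -18

Answer: -18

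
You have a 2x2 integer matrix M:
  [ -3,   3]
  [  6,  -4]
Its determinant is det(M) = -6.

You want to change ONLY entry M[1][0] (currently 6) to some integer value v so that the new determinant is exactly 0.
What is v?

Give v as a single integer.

det is linear in entry M[1][0]: det = old_det + (v - 6) * C_10
Cofactor C_10 = -3
Want det = 0: -6 + (v - 6) * -3 = 0
  (v - 6) = 6 / -3 = -2
  v = 6 + (-2) = 4

Answer: 4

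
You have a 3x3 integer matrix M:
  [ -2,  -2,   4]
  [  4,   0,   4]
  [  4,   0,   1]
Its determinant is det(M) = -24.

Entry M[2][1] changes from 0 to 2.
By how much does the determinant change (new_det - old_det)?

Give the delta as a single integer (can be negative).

Answer: 48

Derivation:
Cofactor C_21 = 24
Entry delta = 2 - 0 = 2
Det delta = entry_delta * cofactor = 2 * 24 = 48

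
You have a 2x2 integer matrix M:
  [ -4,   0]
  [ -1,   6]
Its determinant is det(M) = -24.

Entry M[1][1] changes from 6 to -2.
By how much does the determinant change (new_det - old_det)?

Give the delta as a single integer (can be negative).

Answer: 32

Derivation:
Cofactor C_11 = -4
Entry delta = -2 - 6 = -8
Det delta = entry_delta * cofactor = -8 * -4 = 32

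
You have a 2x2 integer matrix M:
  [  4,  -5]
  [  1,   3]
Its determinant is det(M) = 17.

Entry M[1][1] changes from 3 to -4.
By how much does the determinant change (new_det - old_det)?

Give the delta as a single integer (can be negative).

Answer: -28

Derivation:
Cofactor C_11 = 4
Entry delta = -4 - 3 = -7
Det delta = entry_delta * cofactor = -7 * 4 = -28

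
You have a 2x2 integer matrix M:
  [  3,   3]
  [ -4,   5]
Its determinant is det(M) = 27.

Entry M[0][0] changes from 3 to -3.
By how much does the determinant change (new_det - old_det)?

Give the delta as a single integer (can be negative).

Answer: -30

Derivation:
Cofactor C_00 = 5
Entry delta = -3 - 3 = -6
Det delta = entry_delta * cofactor = -6 * 5 = -30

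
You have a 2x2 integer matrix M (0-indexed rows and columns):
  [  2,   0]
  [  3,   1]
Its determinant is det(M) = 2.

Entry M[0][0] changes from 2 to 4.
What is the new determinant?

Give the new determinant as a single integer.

det is linear in row 0: changing M[0][0] by delta changes det by delta * cofactor(0,0).
Cofactor C_00 = (-1)^(0+0) * minor(0,0) = 1
Entry delta = 4 - 2 = 2
Det delta = 2 * 1 = 2
New det = 2 + 2 = 4

Answer: 4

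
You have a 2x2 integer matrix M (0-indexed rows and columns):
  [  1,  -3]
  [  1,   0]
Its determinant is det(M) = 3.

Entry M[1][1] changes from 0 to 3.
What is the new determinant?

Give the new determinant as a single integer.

Answer: 6

Derivation:
det is linear in row 1: changing M[1][1] by delta changes det by delta * cofactor(1,1).
Cofactor C_11 = (-1)^(1+1) * minor(1,1) = 1
Entry delta = 3 - 0 = 3
Det delta = 3 * 1 = 3
New det = 3 + 3 = 6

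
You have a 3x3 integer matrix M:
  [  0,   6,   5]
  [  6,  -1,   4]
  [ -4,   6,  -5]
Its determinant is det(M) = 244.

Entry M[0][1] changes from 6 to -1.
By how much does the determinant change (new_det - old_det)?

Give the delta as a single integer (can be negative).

Cofactor C_01 = 14
Entry delta = -1 - 6 = -7
Det delta = entry_delta * cofactor = -7 * 14 = -98

Answer: -98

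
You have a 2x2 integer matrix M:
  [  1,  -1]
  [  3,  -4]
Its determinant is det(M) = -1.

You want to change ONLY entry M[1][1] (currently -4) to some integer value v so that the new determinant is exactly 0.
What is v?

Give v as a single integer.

Answer: -3

Derivation:
det is linear in entry M[1][1]: det = old_det + (v - -4) * C_11
Cofactor C_11 = 1
Want det = 0: -1 + (v - -4) * 1 = 0
  (v - -4) = 1 / 1 = 1
  v = -4 + (1) = -3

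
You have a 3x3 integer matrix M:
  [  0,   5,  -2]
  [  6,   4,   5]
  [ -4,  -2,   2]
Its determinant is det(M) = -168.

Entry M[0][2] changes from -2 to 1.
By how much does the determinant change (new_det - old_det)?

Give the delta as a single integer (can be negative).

Answer: 12

Derivation:
Cofactor C_02 = 4
Entry delta = 1 - -2 = 3
Det delta = entry_delta * cofactor = 3 * 4 = 12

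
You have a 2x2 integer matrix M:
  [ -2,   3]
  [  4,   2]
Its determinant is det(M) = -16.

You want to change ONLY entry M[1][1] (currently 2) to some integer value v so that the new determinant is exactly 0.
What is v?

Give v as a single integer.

Answer: -6

Derivation:
det is linear in entry M[1][1]: det = old_det + (v - 2) * C_11
Cofactor C_11 = -2
Want det = 0: -16 + (v - 2) * -2 = 0
  (v - 2) = 16 / -2 = -8
  v = 2 + (-8) = -6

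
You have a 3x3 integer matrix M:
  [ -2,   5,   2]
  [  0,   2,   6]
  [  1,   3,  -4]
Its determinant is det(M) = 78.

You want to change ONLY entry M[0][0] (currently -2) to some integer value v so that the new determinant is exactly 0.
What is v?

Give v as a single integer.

det is linear in entry M[0][0]: det = old_det + (v - -2) * C_00
Cofactor C_00 = -26
Want det = 0: 78 + (v - -2) * -26 = 0
  (v - -2) = -78 / -26 = 3
  v = -2 + (3) = 1

Answer: 1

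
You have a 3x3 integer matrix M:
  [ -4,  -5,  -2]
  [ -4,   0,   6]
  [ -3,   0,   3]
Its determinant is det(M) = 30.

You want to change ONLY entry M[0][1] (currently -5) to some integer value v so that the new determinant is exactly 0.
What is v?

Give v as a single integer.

Answer: 0

Derivation:
det is linear in entry M[0][1]: det = old_det + (v - -5) * C_01
Cofactor C_01 = -6
Want det = 0: 30 + (v - -5) * -6 = 0
  (v - -5) = -30 / -6 = 5
  v = -5 + (5) = 0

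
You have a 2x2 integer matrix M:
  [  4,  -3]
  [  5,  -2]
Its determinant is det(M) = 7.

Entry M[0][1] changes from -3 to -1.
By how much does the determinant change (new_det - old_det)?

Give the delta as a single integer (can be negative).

Cofactor C_01 = -5
Entry delta = -1 - -3 = 2
Det delta = entry_delta * cofactor = 2 * -5 = -10

Answer: -10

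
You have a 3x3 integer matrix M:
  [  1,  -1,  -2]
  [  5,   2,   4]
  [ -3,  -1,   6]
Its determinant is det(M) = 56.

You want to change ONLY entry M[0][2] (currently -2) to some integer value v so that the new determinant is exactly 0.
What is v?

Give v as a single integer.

Answer: -58

Derivation:
det is linear in entry M[0][2]: det = old_det + (v - -2) * C_02
Cofactor C_02 = 1
Want det = 0: 56 + (v - -2) * 1 = 0
  (v - -2) = -56 / 1 = -56
  v = -2 + (-56) = -58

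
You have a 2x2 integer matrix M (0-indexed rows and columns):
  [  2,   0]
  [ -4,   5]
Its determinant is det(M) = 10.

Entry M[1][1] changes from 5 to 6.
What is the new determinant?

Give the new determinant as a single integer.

Answer: 12

Derivation:
det is linear in row 1: changing M[1][1] by delta changes det by delta * cofactor(1,1).
Cofactor C_11 = (-1)^(1+1) * minor(1,1) = 2
Entry delta = 6 - 5 = 1
Det delta = 1 * 2 = 2
New det = 10 + 2 = 12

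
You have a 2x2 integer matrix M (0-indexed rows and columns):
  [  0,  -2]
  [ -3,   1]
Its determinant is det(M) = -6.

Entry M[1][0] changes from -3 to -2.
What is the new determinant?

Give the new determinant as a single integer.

Answer: -4

Derivation:
det is linear in row 1: changing M[1][0] by delta changes det by delta * cofactor(1,0).
Cofactor C_10 = (-1)^(1+0) * minor(1,0) = 2
Entry delta = -2 - -3 = 1
Det delta = 1 * 2 = 2
New det = -6 + 2 = -4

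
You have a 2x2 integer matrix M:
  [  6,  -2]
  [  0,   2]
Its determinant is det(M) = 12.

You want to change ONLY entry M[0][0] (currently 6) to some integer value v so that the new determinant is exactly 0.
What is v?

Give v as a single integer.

det is linear in entry M[0][0]: det = old_det + (v - 6) * C_00
Cofactor C_00 = 2
Want det = 0: 12 + (v - 6) * 2 = 0
  (v - 6) = -12 / 2 = -6
  v = 6 + (-6) = 0

Answer: 0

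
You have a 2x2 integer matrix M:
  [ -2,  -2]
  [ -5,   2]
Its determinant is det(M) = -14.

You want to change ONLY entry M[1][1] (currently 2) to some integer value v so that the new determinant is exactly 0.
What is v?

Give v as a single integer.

det is linear in entry M[1][1]: det = old_det + (v - 2) * C_11
Cofactor C_11 = -2
Want det = 0: -14 + (v - 2) * -2 = 0
  (v - 2) = 14 / -2 = -7
  v = 2 + (-7) = -5

Answer: -5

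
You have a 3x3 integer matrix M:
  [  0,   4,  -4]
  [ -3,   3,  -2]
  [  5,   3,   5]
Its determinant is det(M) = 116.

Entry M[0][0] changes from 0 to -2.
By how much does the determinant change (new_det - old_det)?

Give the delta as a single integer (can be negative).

Answer: -42

Derivation:
Cofactor C_00 = 21
Entry delta = -2 - 0 = -2
Det delta = entry_delta * cofactor = -2 * 21 = -42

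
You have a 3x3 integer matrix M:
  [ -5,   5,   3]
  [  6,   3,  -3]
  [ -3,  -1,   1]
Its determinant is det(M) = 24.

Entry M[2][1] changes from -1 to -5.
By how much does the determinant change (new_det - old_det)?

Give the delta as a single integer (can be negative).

Cofactor C_21 = 3
Entry delta = -5 - -1 = -4
Det delta = entry_delta * cofactor = -4 * 3 = -12

Answer: -12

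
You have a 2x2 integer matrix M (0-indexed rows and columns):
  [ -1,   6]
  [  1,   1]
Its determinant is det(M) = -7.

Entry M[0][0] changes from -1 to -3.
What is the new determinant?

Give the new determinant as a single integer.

Answer: -9

Derivation:
det is linear in row 0: changing M[0][0] by delta changes det by delta * cofactor(0,0).
Cofactor C_00 = (-1)^(0+0) * minor(0,0) = 1
Entry delta = -3 - -1 = -2
Det delta = -2 * 1 = -2
New det = -7 + -2 = -9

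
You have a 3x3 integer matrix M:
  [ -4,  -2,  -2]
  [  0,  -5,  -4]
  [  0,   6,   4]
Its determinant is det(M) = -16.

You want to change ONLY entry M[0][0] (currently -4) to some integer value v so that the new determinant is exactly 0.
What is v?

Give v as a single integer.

Answer: 0

Derivation:
det is linear in entry M[0][0]: det = old_det + (v - -4) * C_00
Cofactor C_00 = 4
Want det = 0: -16 + (v - -4) * 4 = 0
  (v - -4) = 16 / 4 = 4
  v = -4 + (4) = 0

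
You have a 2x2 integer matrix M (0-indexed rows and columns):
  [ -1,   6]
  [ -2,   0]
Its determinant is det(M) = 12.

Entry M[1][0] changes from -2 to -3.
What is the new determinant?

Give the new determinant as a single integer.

det is linear in row 1: changing M[1][0] by delta changes det by delta * cofactor(1,0).
Cofactor C_10 = (-1)^(1+0) * minor(1,0) = -6
Entry delta = -3 - -2 = -1
Det delta = -1 * -6 = 6
New det = 12 + 6 = 18

Answer: 18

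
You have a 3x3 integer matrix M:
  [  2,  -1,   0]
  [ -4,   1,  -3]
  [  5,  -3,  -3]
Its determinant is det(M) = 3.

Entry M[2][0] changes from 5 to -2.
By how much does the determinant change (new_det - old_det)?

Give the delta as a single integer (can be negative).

Answer: -21

Derivation:
Cofactor C_20 = 3
Entry delta = -2 - 5 = -7
Det delta = entry_delta * cofactor = -7 * 3 = -21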